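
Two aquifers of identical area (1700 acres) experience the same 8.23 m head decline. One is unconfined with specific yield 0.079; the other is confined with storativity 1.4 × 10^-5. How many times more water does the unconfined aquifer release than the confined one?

A = 1700 acres = 6.88 × 10^6 m²
Unconfined: ΔV_u = Sy × A × Δh = 0.079 × 6.88 × 10^6 × 8.23 = 4.473 × 10^6 m³
Confined: ΔV_c = S × A × Δh = 1.4 × 10^-5 × 6.88 × 10^6 × 8.23 = 792.7 m³
Ratio = ΔV_u / ΔV_c = Sy / S = 0.079 / 1.4 × 10^-5 = 5643

ΔV_u / ΔV_c ≈ 5640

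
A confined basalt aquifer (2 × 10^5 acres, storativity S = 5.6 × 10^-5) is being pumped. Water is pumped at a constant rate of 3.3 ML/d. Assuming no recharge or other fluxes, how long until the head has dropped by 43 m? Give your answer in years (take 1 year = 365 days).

A = 2 × 10^5 acres = 8.094 × 10^8 m²
ΔV = S × A × Δh = 5.6 × 10^-5 × 8.094 × 10^8 × 43 = 1.949 × 10^6 m³
Q = 3.3 ML/d = 3300 m³/d
t = ΔV / Q = 1.949 × 10^6 m³ / 3300 m³/d = 590.6 d
t = 590.6 d ≈ 1.618 years

t ≈ 1.62 years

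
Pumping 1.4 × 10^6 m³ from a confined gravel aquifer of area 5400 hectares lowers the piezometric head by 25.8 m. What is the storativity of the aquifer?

A = 5400 hectares = 5.4 × 10^7 m²
S = ΔV / (A × Δh) = 1.4 × 10^6 m³ / (5.4 × 10^7 m² × 25.8 m) = 0.001005

S ≈ 1 × 10^-3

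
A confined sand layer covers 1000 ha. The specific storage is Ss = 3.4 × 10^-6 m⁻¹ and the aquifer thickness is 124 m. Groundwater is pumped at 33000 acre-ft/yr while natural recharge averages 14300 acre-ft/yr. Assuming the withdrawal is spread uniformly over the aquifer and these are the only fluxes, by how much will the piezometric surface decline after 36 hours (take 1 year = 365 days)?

S = Ss × b = 3.4 × 10^-6 m⁻¹ × 124 m = 4.216 × 10^-4
A = 1000 ha = 1 × 10^7 m²
Net abstraction = 33000 − 14300 = 18700 acre-ft/yr
Q_net = 18700 acre-ft/yr = 63190 m³/d
t = 36 hours = 1.5 d
ΔV = Q × t = 63190 m³/d × 1.5 d = 94790 m³
Δh = ΔV / (S × A) = 94790 / (4.216 × 10^-4 × 1 × 10^7) = 22.48 m

Δh ≈ 22.5 m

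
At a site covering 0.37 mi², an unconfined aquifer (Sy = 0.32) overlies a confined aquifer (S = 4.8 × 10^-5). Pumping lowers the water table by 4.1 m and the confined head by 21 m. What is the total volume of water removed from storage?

A = 0.37 mi² = 9.583 × 10^5 m²
Unconfined: ΔV_u = Sy × A × Δh_u = 0.32 × 9.583 × 10^5 × 4.1 = 1.257 × 10^6 m³
Confined: ΔV_c = S × A × Δh_c = 4.8 × 10^-5 × 9.583 × 10^5 × 21 = 966 m³
Total ΔV = 1.257 × 10^6 + 966 = 1.258 × 10^6 m³

ΔV ≈ 1.26 × 10^6 m³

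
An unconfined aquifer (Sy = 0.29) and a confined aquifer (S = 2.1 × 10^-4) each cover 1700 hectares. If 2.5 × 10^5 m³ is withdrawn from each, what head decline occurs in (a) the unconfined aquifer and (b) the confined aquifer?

A = 1700 hectares = 1.7 × 10^7 m²
Unconfined: Δh_u = ΔV/(Sy·A) = 2.5 × 10^5/(0.29 × 1.7 × 10^7) = 0.05071 m
Confined: Δh_c = ΔV/(S·A) = 2.5 × 10^5/(2.1 × 10^-4 × 1.7 × 10^7) = 70.03 m

Δh_u ≈ 0.0507 m; Δh_c ≈ 70 m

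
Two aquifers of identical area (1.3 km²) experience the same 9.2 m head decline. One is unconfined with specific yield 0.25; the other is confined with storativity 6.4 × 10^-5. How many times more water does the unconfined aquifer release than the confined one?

A = 1.3 km² = 1.3 × 10^6 m²
Unconfined: ΔV_u = Sy × A × Δh = 0.25 × 1.3 × 10^6 × 9.2 = 2.99 × 10^6 m³
Confined: ΔV_c = S × A × Δh = 6.4 × 10^-5 × 1.3 × 10^6 × 9.2 = 765.4 m³
Ratio = ΔV_u / ΔV_c = Sy / S = 0.25 / 6.4 × 10^-5 = 3906

ΔV_u / ΔV_c ≈ 3910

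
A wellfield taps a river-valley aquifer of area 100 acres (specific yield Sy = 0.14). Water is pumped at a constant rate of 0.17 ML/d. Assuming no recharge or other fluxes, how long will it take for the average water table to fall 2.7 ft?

A = 100 acres = 4.047 × 10^5 m²
Δh = 2.7 ft = 0.823 m
ΔV = Sy × A × Δh = 0.14 × 4.047 × 10^5 × 0.823 = 46630 m³
Q = 0.17 ML/d = 170 m³/d
t = ΔV / Q = 46630 m³ / 170 m³/d = 274.3 d

t ≈ 274 days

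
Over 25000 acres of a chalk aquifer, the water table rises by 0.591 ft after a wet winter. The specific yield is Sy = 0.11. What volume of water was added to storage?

A = 25000 acres = 1.012 × 10^8 m²
Δh = 0.591 ft = 0.1801 m
ΔV = Sy × A × Δh = 0.11 × 1.012 × 10^8 m² × 0.1801 m = 2.005 × 10^6 m³

ΔV ≈ 2 × 10^6 m³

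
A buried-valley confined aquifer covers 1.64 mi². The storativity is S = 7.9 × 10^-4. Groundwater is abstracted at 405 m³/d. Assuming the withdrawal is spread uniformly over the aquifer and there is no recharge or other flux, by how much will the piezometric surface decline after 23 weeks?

A = 1.64 mi² = 4.248 × 10^6 m²
t = 23 weeks = 161 d
ΔV = Q × t = 405 m³/d × 161 d = 65200 m³
Δh = ΔV / (S × A) = 65200 / (7.9 × 10^-4 × 4.248 × 10^6) = 19.43 m

Δh ≈ 19.4 m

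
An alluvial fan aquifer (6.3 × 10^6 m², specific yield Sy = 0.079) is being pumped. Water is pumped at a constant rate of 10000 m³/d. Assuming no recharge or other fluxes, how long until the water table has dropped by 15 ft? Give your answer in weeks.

t ≈ 32.5 weeks

Δh = 15 ft = 4.572 m
ΔV = Sy × A × Δh = 0.079 × 6.3 × 10^6 × 4.572 = 2.275 × 10^6 m³
t = ΔV / Q = 2.275 × 10^6 m³ / 10000 m³/d = 227.5 d
t = 227.5 d ≈ 32.51 weeks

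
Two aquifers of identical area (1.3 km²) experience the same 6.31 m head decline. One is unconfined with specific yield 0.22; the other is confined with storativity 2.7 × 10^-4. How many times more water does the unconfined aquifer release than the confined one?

A = 1.3 km² = 1.3 × 10^6 m²
Unconfined: ΔV_u = Sy × A × Δh = 0.22 × 1.3 × 10^6 × 6.31 = 1.805 × 10^6 m³
Confined: ΔV_c = S × A × Δh = 2.7 × 10^-4 × 1.3 × 10^6 × 6.31 = 2215 m³
Ratio = ΔV_u / ΔV_c = Sy / S = 0.22 / 2.7 × 10^-4 = 814.8

ΔV_u / ΔV_c ≈ 815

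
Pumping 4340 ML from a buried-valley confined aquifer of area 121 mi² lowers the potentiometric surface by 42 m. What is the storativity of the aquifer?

A = 121 mi² = 3.134 × 10^8 m²
ΔV = 4340 ML = 4.34 × 10^6 m³
S = ΔV / (A × Δh) = 4.34 × 10^6 m³ / (3.134 × 10^8 m² × 42 m) = 3.297 × 10^-4

S ≈ 3.3 × 10^-4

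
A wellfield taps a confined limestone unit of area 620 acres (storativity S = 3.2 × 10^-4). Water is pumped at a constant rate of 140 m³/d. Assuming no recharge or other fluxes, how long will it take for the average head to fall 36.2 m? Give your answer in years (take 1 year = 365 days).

A = 620 acres = 2.509 × 10^6 m²
ΔV = S × A × Δh = 3.2 × 10^-4 × 2.509 × 10^6 × 36.2 = 29060 m³
t = ΔV / Q = 29060 m³ / 140 m³/d = 207.6 d
t = 207.6 d ≈ 0.5688 years

t ≈ 0.569 years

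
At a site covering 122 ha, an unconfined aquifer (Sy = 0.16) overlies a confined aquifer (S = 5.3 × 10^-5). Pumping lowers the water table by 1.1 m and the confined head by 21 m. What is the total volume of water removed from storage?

A = 122 ha = 1.22 × 10^6 m²
Unconfined: ΔV_u = Sy × A × Δh_u = 0.16 × 1.22 × 10^6 × 1.1 = 2.147 × 10^5 m³
Confined: ΔV_c = S × A × Δh_c = 5.3 × 10^-5 × 1.22 × 10^6 × 21 = 1358 m³
Total ΔV = 2.147 × 10^5 + 1358 = 2.161 × 10^5 m³

ΔV ≈ 2.16 × 10^5 m³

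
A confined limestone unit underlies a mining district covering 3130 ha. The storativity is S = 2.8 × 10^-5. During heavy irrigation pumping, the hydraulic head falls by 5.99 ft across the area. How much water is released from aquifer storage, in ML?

ΔV ≈ 1.6 ML

A = 3130 ha = 3.13 × 10^7 m²
Δh = 5.99 ft = 1.826 m
ΔV = S × A × Δh = 2.8 × 10^-5 × 3.13 × 10^7 m² × 1.826 m = 1600 m³
ΔV = 1600 m³ = 1.6 ML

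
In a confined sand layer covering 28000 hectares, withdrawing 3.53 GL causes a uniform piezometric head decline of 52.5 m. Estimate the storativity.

A = 28000 hectares = 2.8 × 10^8 m²
ΔV = 3.53 GL = 3.53 × 10^6 m³
S = ΔV / (A × Δh) = 3.53 × 10^6 m³ / (2.8 × 10^8 m² × 52.5 m) = 2.401 × 10^-4

S ≈ 2.4 × 10^-4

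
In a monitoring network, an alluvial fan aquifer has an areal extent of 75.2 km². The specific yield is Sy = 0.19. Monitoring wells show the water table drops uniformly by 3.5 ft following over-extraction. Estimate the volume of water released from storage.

ΔV ≈ 1.52 × 10^7 m³

A = 75.2 km² = 7.52 × 10^7 m²
Δh = 3.5 ft = 1.067 m
ΔV = Sy × A × Δh = 0.19 × 7.52 × 10^7 m² × 1.067 m = 1.524 × 10^7 m³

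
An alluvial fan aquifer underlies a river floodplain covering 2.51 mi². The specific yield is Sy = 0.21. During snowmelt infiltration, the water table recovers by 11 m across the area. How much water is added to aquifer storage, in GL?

ΔV ≈ 15 GL

A = 2.51 mi² = 6.501 × 10^6 m²
ΔV = Sy × A × Δh = 0.21 × 6.501 × 10^6 m² × 11 m = 1.502 × 10^7 m³
ΔV = 1.502 × 10^7 m³ = 15.02 GL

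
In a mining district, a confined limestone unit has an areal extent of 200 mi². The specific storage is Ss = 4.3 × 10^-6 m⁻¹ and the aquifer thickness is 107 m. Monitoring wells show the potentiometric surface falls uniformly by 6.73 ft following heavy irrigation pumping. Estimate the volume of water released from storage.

ΔV ≈ 4.89 × 10^5 m³

S = Ss × b = 4.3 × 10^-6 m⁻¹ × 107 m = 4.601 × 10^-4
A = 200 mi² = 5.18 × 10^8 m²
Δh = 6.73 ft = 2.051 m
ΔV = S × A × Δh = 4.601 × 10^-4 × 5.18 × 10^8 m² × 2.051 m = 4.889 × 10^5 m³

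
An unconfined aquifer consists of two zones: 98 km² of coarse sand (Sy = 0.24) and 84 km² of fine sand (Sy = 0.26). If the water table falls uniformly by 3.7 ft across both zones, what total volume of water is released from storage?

ΔV ≈ 5.12 × 10^7 m³

A₁ = 98 km² = 9.8 × 10^7 m²; A₂ = 84 km² = 8.4 × 10^7 m²
Δh = 3.7 ft = 1.128 m
ΔV₁ = 0.24 × 9.8 × 10^7 × 1.128 = 2.652 × 10^7 m³
ΔV₂ = 0.26 × 8.4 × 10^7 × 1.128 = 2.463 × 10^7 m³
ΔV = ΔV₁ + ΔV₂ = 5.116 × 10^7 m³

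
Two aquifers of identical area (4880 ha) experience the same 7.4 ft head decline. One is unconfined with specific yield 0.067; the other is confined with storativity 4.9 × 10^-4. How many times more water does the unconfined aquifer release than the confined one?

A = 4880 ha = 4.88 × 10^7 m²
Δh = 7.4 ft = 2.256 m
Unconfined: ΔV_u = Sy × A × Δh = 0.067 × 4.88 × 10^7 × 2.256 = 7.375 × 10^6 m³
Confined: ΔV_c = S × A × Δh = 4.9 × 10^-4 × 4.88 × 10^7 × 2.256 = 53930 m³
Ratio = ΔV_u / ΔV_c = Sy / S = 0.067 / 4.9 × 10^-4 = 136.7

ΔV_u / ΔV_c ≈ 137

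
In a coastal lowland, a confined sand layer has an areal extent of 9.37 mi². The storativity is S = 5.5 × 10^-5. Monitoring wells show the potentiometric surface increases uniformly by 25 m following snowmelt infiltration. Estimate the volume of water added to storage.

A = 9.37 mi² = 2.427 × 10^7 m²
ΔV = S × A × Δh = 5.5 × 10^-5 × 2.427 × 10^7 m² × 25 m = 33370 m³

ΔV ≈ 33400 m³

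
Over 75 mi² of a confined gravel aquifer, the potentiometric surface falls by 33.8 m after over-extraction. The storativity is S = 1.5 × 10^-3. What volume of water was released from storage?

ΔV ≈ 9.85 × 10^6 m³

A = 75 mi² = 1.942 × 10^8 m²
ΔV = S × A × Δh = 0.0015 × 1.942 × 10^8 m² × 33.8 m = 9.848 × 10^6 m³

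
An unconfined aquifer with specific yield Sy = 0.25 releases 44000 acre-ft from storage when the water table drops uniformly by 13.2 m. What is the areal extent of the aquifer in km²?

A ≈ 16.4 km²

ΔV = 44000 acre-ft = 5.427 × 10^7 m³
A = ΔV / (Sy × Δh) = 5.427 × 10^7 / (0.25 × 13.2) = 1.645 × 10^7 m²
A = 1.645 × 10^7 m² = 16.45 km²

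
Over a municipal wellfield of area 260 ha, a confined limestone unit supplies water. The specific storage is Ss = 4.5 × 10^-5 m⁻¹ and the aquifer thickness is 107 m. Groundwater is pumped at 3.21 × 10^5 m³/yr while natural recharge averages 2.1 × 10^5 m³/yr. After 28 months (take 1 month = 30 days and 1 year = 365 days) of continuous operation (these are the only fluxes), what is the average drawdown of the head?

S = Ss × b = 4.5 × 10^-5 m⁻¹ × 107 m = 4.815 × 10^-3
A = 260 ha = 2.6 × 10^6 m²
Net abstraction = 3.21 × 10^5 − 2.1 × 10^5 = 1.11 × 10^5 m³/yr
Q_net = 1.11 × 10^5 m³/yr = 304.1 m³/d
t = 28 months = 840 d
ΔV = Q × t = 304.1 m³/d × 840 d = 2.555 × 10^5 m³
Δh = ΔV / (S × A) = 2.555 × 10^5 / (0.004815 × 2.6 × 10^6) = 20.41 m

Δh ≈ 20.4 m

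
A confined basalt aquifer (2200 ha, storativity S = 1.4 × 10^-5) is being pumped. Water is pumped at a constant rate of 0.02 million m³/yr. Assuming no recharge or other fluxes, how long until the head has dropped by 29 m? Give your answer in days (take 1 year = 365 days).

A = 2200 ha = 2.2 × 10^7 m²
ΔV = S × A × Δh = 1.4 × 10^-5 × 2.2 × 10^7 × 29 = 8932 m³
Q = 0.02 million m³/yr = 54.79 m³/d
t = ΔV / Q = 8932 m³ / 54.79 m³/d = 163 d

t ≈ 163 days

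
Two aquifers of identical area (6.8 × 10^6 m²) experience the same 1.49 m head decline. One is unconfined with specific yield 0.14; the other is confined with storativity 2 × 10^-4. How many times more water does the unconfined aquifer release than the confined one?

Unconfined: ΔV_u = Sy × A × Δh = 0.14 × 6.8 × 10^6 × 1.49 = 1.418 × 10^6 m³
Confined: ΔV_c = S × A × Δh = 2 × 10^-4 × 6.8 × 10^6 × 1.49 = 2026 m³
Ratio = ΔV_u / ΔV_c = Sy / S = 0.14 / 2 × 10^-4 = 700

ΔV_u / ΔV_c ≈ 700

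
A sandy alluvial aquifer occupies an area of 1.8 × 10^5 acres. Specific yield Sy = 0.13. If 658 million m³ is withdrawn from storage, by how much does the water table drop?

Δh ≈ 6.95 m

A = 1.8 × 10^5 acres = 7.284 × 10^8 m²
ΔV = 658 million m³ = 6.58 × 10^8 m³
Δh = ΔV / (Sy × A) = 6.58 × 10^8 m³ / (0.13 × 7.284 × 10^8 m²) = 6.949 m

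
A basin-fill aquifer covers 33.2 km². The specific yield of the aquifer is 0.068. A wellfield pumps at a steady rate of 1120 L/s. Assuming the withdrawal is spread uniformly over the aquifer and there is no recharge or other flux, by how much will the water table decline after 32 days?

A = 33.2 km² = 3.32 × 10^7 m²
Q = 1120 L/s = 96770 m³/d
ΔV = Q × t = 96770 m³/d × 32 d = 3.097 × 10^6 m³
Δh = ΔV / (Sy × A) = 3.097 × 10^6 / (0.068 × 3.32 × 10^7) = 1.372 m

Δh ≈ 1.37 m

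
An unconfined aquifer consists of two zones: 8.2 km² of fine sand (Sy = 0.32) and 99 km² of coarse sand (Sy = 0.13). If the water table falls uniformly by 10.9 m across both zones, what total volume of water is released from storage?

ΔV ≈ 1.69 × 10^8 m³

A₁ = 8.2 km² = 8.2 × 10^6 m²; A₂ = 99 km² = 9.9 × 10^7 m²
ΔV₁ = 0.32 × 8.2 × 10^6 × 10.9 = 2.86 × 10^7 m³
ΔV₂ = 0.13 × 9.9 × 10^7 × 10.9 = 1.403 × 10^8 m³
ΔV = ΔV₁ + ΔV₂ = 1.689 × 10^8 m³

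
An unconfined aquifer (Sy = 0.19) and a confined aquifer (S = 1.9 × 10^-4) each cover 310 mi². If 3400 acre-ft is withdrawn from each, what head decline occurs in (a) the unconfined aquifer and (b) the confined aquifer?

A = 310 mi² = 8.029 × 10^8 m²
ΔV = 3400 acre-ft = 4.194 × 10^6 m³
Unconfined: Δh_u = ΔV/(Sy·A) = 4.194 × 10^6/(0.19 × 8.029 × 10^8) = 0.02749 m
Confined: Δh_c = ΔV/(S·A) = 4.194 × 10^6/(1.9 × 10^-4 × 8.029 × 10^8) = 27.49 m

Δh_u ≈ 0.0275 m; Δh_c ≈ 27.5 m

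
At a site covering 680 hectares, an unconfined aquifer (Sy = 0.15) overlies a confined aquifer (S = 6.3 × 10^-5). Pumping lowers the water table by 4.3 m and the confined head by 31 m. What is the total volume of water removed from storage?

ΔV ≈ 4.4 × 10^6 m³

A = 680 hectares = 6.8 × 10^6 m²
Unconfined: ΔV_u = Sy × A × Δh_u = 0.15 × 6.8 × 10^6 × 4.3 = 4.386 × 10^6 m³
Confined: ΔV_c = S × A × Δh_c = 6.3 × 10^-5 × 6.8 × 10^6 × 31 = 13280 m³
Total ΔV = 4.386 × 10^6 + 13280 = 4.399 × 10^6 m³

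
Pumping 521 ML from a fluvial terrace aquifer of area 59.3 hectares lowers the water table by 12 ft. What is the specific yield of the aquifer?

Sy ≈ 0.24

A = 59.3 hectares = 5.93 × 10^5 m²
Δh = 12 ft = 3.658 m
ΔV = 521 ML = 5.21 × 10^5 m³
Sy = ΔV / (A × Δh) = 5.21 × 10^5 m³ / (5.93 × 10^5 m² × 3.658 m) = 0.2402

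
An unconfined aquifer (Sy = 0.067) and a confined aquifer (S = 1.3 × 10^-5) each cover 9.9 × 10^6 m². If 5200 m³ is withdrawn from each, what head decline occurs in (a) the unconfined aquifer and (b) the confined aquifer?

Unconfined: Δh_u = ΔV/(Sy·A) = 5200/(0.067 × 9.9 × 10^6) = 0.00784 m
Confined: Δh_c = ΔV/(S·A) = 5200/(1.3 × 10^-5 × 9.9 × 10^6) = 40.4 m

Δh_u ≈ 0.00784 m; Δh_c ≈ 40.4 m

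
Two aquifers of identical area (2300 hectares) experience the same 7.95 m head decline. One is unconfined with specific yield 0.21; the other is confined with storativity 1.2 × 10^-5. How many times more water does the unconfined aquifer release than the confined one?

ΔV_u / ΔV_c ≈ 17500

A = 2300 hectares = 2.3 × 10^7 m²
Unconfined: ΔV_u = Sy × A × Δh = 0.21 × 2.3 × 10^7 × 7.95 = 3.84 × 10^7 m³
Confined: ΔV_c = S × A × Δh = 1.2 × 10^-5 × 2.3 × 10^7 × 7.95 = 2194 m³
Ratio = ΔV_u / ΔV_c = Sy / S = 0.21 / 1.2 × 10^-5 = 17500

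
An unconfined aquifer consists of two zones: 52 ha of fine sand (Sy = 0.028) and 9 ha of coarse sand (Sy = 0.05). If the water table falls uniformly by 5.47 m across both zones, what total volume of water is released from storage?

A₁ = 52 ha = 5.2 × 10^5 m²; A₂ = 9 ha = 90000 m²
ΔV₁ = 0.028 × 5.2 × 10^5 × 5.47 = 79640 m³
ΔV₂ = 0.05 × 90000 × 5.47 = 24620 m³
ΔV = ΔV₁ + ΔV₂ = 1.043 × 10^5 m³

ΔV ≈ 1.04 × 10^5 m³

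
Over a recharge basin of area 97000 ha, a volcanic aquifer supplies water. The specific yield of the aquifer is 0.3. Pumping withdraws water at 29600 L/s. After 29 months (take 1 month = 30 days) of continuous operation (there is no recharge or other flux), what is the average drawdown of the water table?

A = 97000 ha = 9.7 × 10^8 m²
Q = 29600 L/s = 2.557 × 10^6 m³/d
t = 29 months = 870 d
ΔV = Q × t = 2.557 × 10^6 m³/d × 870 d = 2.225 × 10^9 m³
Δh = ΔV / (Sy × A) = 2.225 × 10^9 / (0.3 × 9.7 × 10^8) = 7.646 m

Δh ≈ 7.65 m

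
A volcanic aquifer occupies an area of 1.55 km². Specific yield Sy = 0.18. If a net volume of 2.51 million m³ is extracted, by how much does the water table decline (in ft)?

A = 1.55 km² = 1.55 × 10^6 m²
ΔV = 2.51 million m³ = 2.51 × 10^6 m³
Δh = ΔV / (Sy × A) = 2.51 × 10^6 m³ / (0.18 × 1.55 × 10^6 m²) = 8.996 m
Δh = 8.996 m = 29.52 ft

Δh ≈ 29.5 ft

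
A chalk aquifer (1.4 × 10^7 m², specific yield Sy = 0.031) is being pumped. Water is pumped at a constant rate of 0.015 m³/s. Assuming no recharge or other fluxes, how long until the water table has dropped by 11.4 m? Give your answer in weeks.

t ≈ 545 weeks

ΔV = Sy × A × Δh = 0.031 × 1.4 × 10^7 × 11.4 = 4.948 × 10^6 m³
Q = 0.015 m³/s = 1296 m³/d
t = ΔV / Q = 4.948 × 10^6 m³ / 1296 m³/d = 3818 d
t = 3818 d ≈ 545.4 weeks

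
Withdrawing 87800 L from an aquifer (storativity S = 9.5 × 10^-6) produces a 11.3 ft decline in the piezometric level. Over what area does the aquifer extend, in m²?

Δh = 11.3 ft = 3.444 m
ΔV = 87800 L = 87.8 m³
A = ΔV / (S × Δh) = 87.8 / (9.5 × 10^-6 × 3.444) = 2.683 × 10^6 m²

A ≈ 2.68 × 10^6 m²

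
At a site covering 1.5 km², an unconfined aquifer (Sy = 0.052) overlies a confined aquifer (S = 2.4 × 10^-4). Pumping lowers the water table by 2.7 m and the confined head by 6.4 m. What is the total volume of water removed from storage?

ΔV ≈ 2.13 × 10^5 m³

A = 1.5 km² = 1.5 × 10^6 m²
Unconfined: ΔV_u = Sy × A × Δh_u = 0.052 × 1.5 × 10^6 × 2.7 = 2.106 × 10^5 m³
Confined: ΔV_c = S × A × Δh_c = 2.4 × 10^-4 × 1.5 × 10^6 × 6.4 = 2304 m³
Total ΔV = 2.106 × 10^5 + 2304 = 2.129 × 10^5 m³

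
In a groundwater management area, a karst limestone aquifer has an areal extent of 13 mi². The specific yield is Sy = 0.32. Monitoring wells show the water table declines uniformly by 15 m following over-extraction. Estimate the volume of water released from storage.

A = 13 mi² = 3.367 × 10^7 m²
ΔV = Sy × A × Δh = 0.32 × 3.367 × 10^7 m² × 15 m = 1.616 × 10^8 m³

ΔV ≈ 1.62 × 10^8 m³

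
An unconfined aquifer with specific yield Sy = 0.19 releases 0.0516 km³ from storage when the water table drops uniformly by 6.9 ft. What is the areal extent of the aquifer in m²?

Δh = 6.9 ft = 2.103 m
ΔV = 0.0516 km³ = 5.16 × 10^7 m³
A = ΔV / (Sy × Δh) = 5.16 × 10^7 / (0.19 × 2.103) = 1.291 × 10^8 m²

A ≈ 1.29 × 10^8 m²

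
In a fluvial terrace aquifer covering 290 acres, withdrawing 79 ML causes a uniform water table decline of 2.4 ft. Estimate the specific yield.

Sy ≈ 0.092

A = 290 acres = 1.174 × 10^6 m²
Δh = 2.4 ft = 0.7315 m
ΔV = 79 ML = 79000 m³
Sy = ΔV / (A × Δh) = 79000 m³ / (1.174 × 10^6 m² × 0.7315 m) = 0.09202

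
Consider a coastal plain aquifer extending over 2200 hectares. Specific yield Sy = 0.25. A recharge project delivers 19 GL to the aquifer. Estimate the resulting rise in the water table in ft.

A = 2200 hectares = 2.2 × 10^7 m²
ΔV = 19 GL = 1.9 × 10^7 m³
Δh = ΔV / (Sy × A) = 1.9 × 10^7 m³ / (0.25 × 2.2 × 10^7 m²) = 3.455 m
Δh = 3.455 m = 11.33 ft

Δh ≈ 11.3 ft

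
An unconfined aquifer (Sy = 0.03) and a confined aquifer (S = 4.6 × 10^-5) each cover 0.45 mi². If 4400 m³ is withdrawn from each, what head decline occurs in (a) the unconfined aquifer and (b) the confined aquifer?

Δh_u ≈ 0.126 m; Δh_c ≈ 82.1 m

A = 0.45 mi² = 1.165 × 10^6 m²
Unconfined: Δh_u = ΔV/(Sy·A) = 4400/(0.03 × 1.165 × 10^6) = 0.1258 m
Confined: Δh_c = ΔV/(S·A) = 4400/(4.6 × 10^-5 × 1.165 × 10^6) = 82.07 m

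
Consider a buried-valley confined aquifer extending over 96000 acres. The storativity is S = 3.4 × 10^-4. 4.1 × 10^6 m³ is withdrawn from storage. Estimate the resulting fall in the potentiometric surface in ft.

A = 96000 acres = 3.885 × 10^8 m²
Δh = ΔV / (S × A) = 4.1 × 10^6 m³ / (3.4 × 10^-4 × 3.885 × 10^8 m²) = 31.04 m
Δh = 31.04 m = 101.8 ft

Δh ≈ 102 ft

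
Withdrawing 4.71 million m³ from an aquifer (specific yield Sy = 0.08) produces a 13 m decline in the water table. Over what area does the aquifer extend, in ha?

ΔV = 4.71 million m³ = 4.71 × 10^6 m³
A = ΔV / (Sy × Δh) = 4.71 × 10^6 / (0.08 × 13) = 4.529 × 10^6 m²
A = 4.529 × 10^6 m² = 452.9 ha

A ≈ 453 ha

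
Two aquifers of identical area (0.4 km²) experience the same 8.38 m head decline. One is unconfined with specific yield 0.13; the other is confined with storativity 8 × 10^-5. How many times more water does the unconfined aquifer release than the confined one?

ΔV_u / ΔV_c ≈ 1620

A = 0.4 km² = 4 × 10^5 m²
Unconfined: ΔV_u = Sy × A × Δh = 0.13 × 4 × 10^5 × 8.38 = 4.358 × 10^5 m³
Confined: ΔV_c = S × A × Δh = 8 × 10^-5 × 4 × 10^5 × 8.38 = 268.2 m³
Ratio = ΔV_u / ΔV_c = Sy / S = 0.13 / 8 × 10^-5 = 1625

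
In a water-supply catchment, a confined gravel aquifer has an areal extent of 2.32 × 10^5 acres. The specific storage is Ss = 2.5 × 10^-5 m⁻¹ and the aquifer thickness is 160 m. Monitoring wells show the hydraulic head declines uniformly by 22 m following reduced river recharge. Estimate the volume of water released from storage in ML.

S = Ss × b = 2.5 × 10^-5 m⁻¹ × 160 m = 4 × 10^-3
A = 2.32 × 10^5 acres = 9.389 × 10^8 m²
ΔV = S × A × Δh = 0.004 × 9.389 × 10^8 m² × 22 m = 8.262 × 10^7 m³
ΔV = 8.262 × 10^7 m³ = 82620 ML

ΔV ≈ 82600 ML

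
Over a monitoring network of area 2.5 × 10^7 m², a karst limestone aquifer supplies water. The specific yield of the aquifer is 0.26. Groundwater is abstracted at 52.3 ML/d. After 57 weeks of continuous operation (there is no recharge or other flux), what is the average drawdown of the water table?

Δh ≈ 3.21 m

Q = 52.3 ML/d = 52300 m³/d
t = 57 weeks = 399 d
ΔV = Q × t = 52300 m³/d × 399 d = 2.087 × 10^7 m³
Δh = ΔV / (Sy × A) = 2.087 × 10^7 / (0.26 × 2.5 × 10^7) = 3.21 m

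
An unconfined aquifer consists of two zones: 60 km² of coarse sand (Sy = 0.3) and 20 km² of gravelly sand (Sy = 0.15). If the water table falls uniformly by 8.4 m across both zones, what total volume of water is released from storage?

ΔV ≈ 1.76 × 10^8 m³

A₁ = 60 km² = 6 × 10^7 m²; A₂ = 20 km² = 2 × 10^7 m²
ΔV₁ = 0.3 × 6 × 10^7 × 8.4 = 1.512 × 10^8 m³
ΔV₂ = 0.15 × 2 × 10^7 × 8.4 = 2.52 × 10^7 m³
ΔV = ΔV₁ + ΔV₂ = 1.764 × 10^8 m³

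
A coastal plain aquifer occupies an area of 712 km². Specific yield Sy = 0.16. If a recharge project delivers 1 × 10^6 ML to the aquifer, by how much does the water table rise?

A = 712 km² = 7.12 × 10^8 m²
ΔV = 1 × 10^6 ML = 1 × 10^9 m³
Δh = ΔV / (Sy × A) = 1 × 10^9 m³ / (0.16 × 7.12 × 10^8 m²) = 8.778 m

Δh ≈ 8.78 m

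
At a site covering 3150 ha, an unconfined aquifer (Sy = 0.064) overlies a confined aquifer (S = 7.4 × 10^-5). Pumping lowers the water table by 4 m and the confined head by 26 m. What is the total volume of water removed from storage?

A = 3150 ha = 3.15 × 10^7 m²
Unconfined: ΔV_u = Sy × A × Δh_u = 0.064 × 3.15 × 10^7 × 4 = 8.064 × 10^6 m³
Confined: ΔV_c = S × A × Δh_c = 7.4 × 10^-5 × 3.15 × 10^7 × 26 = 60610 m³
Total ΔV = 8.064 × 10^6 + 60610 = 8.125 × 10^6 m³

ΔV ≈ 8.12 × 10^6 m³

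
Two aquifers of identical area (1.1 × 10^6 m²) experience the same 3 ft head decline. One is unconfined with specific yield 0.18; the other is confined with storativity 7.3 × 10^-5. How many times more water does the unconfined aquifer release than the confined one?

ΔV_u / ΔV_c ≈ 2470

Δh = 3 ft = 0.9144 m
Unconfined: ΔV_u = Sy × A × Δh = 0.18 × 1.1 × 10^6 × 0.9144 = 1.811 × 10^5 m³
Confined: ΔV_c = S × A × Δh = 7.3 × 10^-5 × 1.1 × 10^6 × 0.9144 = 73.43 m³
Ratio = ΔV_u / ΔV_c = Sy / S = 0.18 / 7.3 × 10^-5 = 2466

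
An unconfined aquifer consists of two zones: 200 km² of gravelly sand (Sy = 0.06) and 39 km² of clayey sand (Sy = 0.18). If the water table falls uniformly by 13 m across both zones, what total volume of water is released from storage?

A₁ = 200 km² = 2 × 10^8 m²; A₂ = 39 km² = 3.9 × 10^7 m²
ΔV₁ = 0.06 × 2 × 10^8 × 13 = 1.56 × 10^8 m³
ΔV₂ = 0.18 × 3.9 × 10^7 × 13 = 9.126 × 10^7 m³
ΔV = ΔV₁ + ΔV₂ = 2.473 × 10^8 m³

ΔV ≈ 2.47 × 10^8 m³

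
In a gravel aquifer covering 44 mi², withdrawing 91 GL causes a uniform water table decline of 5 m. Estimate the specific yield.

A = 44 mi² = 1.14 × 10^8 m²
ΔV = 91 GL = 9.1 × 10^7 m³
Sy = ΔV / (A × Δh) = 9.1 × 10^7 m³ / (1.14 × 10^8 m² × 5 m) = 0.1597

Sy ≈ 0.16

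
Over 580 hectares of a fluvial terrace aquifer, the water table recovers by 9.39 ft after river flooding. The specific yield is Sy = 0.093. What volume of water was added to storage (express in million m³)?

ΔV ≈ 1.54 million m³

A = 580 hectares = 5.8 × 10^6 m²
Δh = 9.39 ft = 2.862 m
ΔV = Sy × A × Δh = 0.093 × 5.8 × 10^6 m² × 2.862 m = 1.544 × 10^6 m³
ΔV = 1.544 × 10^6 m³ = 1.544 million m³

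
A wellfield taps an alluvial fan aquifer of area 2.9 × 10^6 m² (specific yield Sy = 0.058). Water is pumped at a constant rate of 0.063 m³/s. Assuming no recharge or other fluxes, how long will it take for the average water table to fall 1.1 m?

ΔV = Sy × A × Δh = 0.058 × 2.9 × 10^6 × 1.1 = 1.85 × 10^5 m³
Q = 0.063 m³/s = 5443 m³/d
t = ΔV / Q = 1.85 × 10^5 m³ / 5443 m³/d = 33.99 d

t ≈ 34 days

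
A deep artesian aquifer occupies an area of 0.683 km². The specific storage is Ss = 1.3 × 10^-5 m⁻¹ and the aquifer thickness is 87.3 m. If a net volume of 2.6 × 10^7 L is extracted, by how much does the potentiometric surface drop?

Δh ≈ 33.5 m

S = Ss × b = 1.3 × 10^-5 m⁻¹ × 87.3 m = 1.135 × 10^-3
A = 0.683 km² = 6.83 × 10^5 m²
ΔV = 2.6 × 10^7 L = 26000 m³
Δh = ΔV / (S × A) = 26000 m³ / (0.001135 × 6.83 × 10^5 m²) = 33.54 m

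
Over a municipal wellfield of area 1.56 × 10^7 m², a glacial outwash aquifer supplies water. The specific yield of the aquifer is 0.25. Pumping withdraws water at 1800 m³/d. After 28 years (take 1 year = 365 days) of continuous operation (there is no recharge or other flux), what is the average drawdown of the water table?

Δh ≈ 4.72 m

t = 28 years = 10220 d
ΔV = Q × t = 1800 m³/d × 10220 d = 1.84 × 10^7 m³
Δh = ΔV / (Sy × A) = 1.84 × 10^7 / (0.25 × 1.56 × 10^7) = 4.717 m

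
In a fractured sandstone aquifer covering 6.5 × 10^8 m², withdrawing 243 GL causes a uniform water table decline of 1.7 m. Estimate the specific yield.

ΔV = 243 GL = 2.43 × 10^8 m³
Sy = ΔV / (A × Δh) = 2.43 × 10^8 m³ / (6.5 × 10^8 m² × 1.7 m) = 0.2199

Sy ≈ 0.22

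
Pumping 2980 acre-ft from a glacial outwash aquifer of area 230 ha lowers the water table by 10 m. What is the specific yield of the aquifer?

A = 230 ha = 2.3 × 10^6 m²
ΔV = 2980 acre-ft = 3.676 × 10^6 m³
Sy = ΔV / (A × Δh) = 3.676 × 10^6 m³ / (2.3 × 10^6 m² × 10 m) = 0.1598

Sy ≈ 0.16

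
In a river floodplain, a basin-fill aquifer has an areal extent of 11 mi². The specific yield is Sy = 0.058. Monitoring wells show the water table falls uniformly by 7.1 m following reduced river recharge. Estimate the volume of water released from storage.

A = 11 mi² = 2.849 × 10^7 m²
ΔV = Sy × A × Δh = 0.058 × 2.849 × 10^7 m² × 7.1 m = 1.173 × 10^7 m³

ΔV ≈ 1.17 × 10^7 m³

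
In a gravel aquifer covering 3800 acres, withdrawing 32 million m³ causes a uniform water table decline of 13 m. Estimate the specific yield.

Sy ≈ 0.16

A = 3800 acres = 1.538 × 10^7 m²
ΔV = 32 million m³ = 3.2 × 10^7 m³
Sy = ΔV / (A × Δh) = 3.2 × 10^7 m³ / (1.538 × 10^7 m² × 13 m) = 0.1601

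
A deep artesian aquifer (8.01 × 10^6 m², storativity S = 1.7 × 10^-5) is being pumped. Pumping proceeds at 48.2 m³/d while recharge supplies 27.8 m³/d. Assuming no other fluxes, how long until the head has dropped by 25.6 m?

ΔV = S × A × Δh = 1.7 × 10^-5 × 8.01 × 10^6 × 25.6 = 3486 m³
Net withdrawal = 48.2 − 27.8 = 20.4 m³/d
t = ΔV / Q = 3486 m³ / 20.4 m³/d = 170.9 d

t ≈ 171 days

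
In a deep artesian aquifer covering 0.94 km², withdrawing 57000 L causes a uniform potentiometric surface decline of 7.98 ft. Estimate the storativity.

S ≈ 2.5 × 10^-5

A = 0.94 km² = 9.4 × 10^5 m²
Δh = 7.98 ft = 2.432 m
ΔV = 57000 L = 57 m³
S = ΔV / (A × Δh) = 57 m³ / (9.4 × 10^5 m² × 2.432 m) = 2.493 × 10^-5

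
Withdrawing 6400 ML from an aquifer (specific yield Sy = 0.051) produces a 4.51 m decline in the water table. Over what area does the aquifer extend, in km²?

ΔV = 6400 ML = 6.4 × 10^6 m³
A = ΔV / (Sy × Δh) = 6.4 × 10^6 / (0.051 × 4.51) = 2.782 × 10^7 m²
A = 2.782 × 10^7 m² = 27.82 km²

A ≈ 27.8 km²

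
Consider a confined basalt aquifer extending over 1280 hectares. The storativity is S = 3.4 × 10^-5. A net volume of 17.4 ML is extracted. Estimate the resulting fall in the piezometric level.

A = 1280 hectares = 1.28 × 10^7 m²
ΔV = 17.4 ML = 17400 m³
Δh = ΔV / (S × A) = 17400 m³ / (3.4 × 10^-5 × 1.28 × 10^7 m²) = 39.98 m

Δh ≈ 40 m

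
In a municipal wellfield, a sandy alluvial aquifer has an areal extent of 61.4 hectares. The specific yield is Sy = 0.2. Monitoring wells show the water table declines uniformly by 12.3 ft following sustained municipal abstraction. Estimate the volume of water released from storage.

A = 61.4 hectares = 6.14 × 10^5 m²
Δh = 12.3 ft = 3.749 m
ΔV = Sy × A × Δh = 0.2 × 6.14 × 10^5 m² × 3.749 m = 4.604 × 10^5 m³

ΔV ≈ 4.6 × 10^5 m³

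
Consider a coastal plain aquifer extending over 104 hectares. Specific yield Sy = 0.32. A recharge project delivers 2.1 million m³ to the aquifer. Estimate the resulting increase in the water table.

A = 104 hectares = 1.04 × 10^6 m²
ΔV = 2.1 million m³ = 2.1 × 10^6 m³
Δh = ΔV / (Sy × A) = 2.1 × 10^6 m³ / (0.32 × 1.04 × 10^6 m²) = 6.31 m

Δh ≈ 6.31 m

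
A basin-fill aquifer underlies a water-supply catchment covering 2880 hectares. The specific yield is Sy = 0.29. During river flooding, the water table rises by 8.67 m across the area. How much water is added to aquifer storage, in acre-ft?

A = 2880 hectares = 2.88 × 10^7 m²
ΔV = Sy × A × Δh = 0.29 × 2.88 × 10^7 m² × 8.67 m = 7.241 × 10^7 m³
ΔV = 7.241 × 10^7 m³ = 58710 acre-ft

ΔV ≈ 58700 acre-ft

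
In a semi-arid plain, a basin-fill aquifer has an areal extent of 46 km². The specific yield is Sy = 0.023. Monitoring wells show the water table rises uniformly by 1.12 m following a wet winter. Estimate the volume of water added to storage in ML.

A = 46 km² = 4.6 × 10^7 m²
ΔV = Sy × A × Δh = 0.023 × 4.6 × 10^7 m² × 1.12 m = 1.185 × 10^6 m³
ΔV = 1.185 × 10^6 m³ = 1185 ML

ΔV ≈ 1180 ML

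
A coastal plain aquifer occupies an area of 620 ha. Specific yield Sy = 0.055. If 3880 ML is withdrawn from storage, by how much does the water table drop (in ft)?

A = 620 ha = 6.2 × 10^6 m²
ΔV = 3880 ML = 3.88 × 10^6 m³
Δh = ΔV / (Sy × A) = 3.88 × 10^6 m³ / (0.055 × 6.2 × 10^6 m²) = 11.38 m
Δh = 11.38 m = 37.33 ft

Δh ≈ 37.3 ft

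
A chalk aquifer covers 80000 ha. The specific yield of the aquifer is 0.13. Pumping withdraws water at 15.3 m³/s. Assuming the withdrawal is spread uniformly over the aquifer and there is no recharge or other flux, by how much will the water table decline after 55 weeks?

A = 80000 ha = 8 × 10^8 m²
Q = 15.3 m³/s = 1.322 × 10^6 m³/d
t = 55 weeks = 385 d
ΔV = Q × t = 1.322 × 10^6 m³/d × 385 d = 5.089 × 10^8 m³
Δh = ΔV / (Sy × A) = 5.089 × 10^8 / (0.13 × 8 × 10^8) = 4.894 m

Δh ≈ 4.89 m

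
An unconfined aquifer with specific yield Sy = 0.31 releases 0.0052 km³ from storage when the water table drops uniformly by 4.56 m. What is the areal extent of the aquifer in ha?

ΔV = 0.0052 km³ = 5.2 × 10^6 m³
A = ΔV / (Sy × Δh) = 5.2 × 10^6 / (0.31 × 4.56) = 3.679 × 10^6 m²
A = 3.679 × 10^6 m² = 367.9 ha

A ≈ 368 ha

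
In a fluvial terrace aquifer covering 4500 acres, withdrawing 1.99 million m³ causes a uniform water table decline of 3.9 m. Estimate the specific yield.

A = 4500 acres = 1.821 × 10^7 m²
ΔV = 1.99 million m³ = 1.99 × 10^6 m³
Sy = ΔV / (A × Δh) = 1.99 × 10^6 m³ / (1.821 × 10^7 m² × 3.9 m) = 0.02802

Sy ≈ 0.028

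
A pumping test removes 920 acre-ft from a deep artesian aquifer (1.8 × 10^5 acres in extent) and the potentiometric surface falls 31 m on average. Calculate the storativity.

S ≈ 5 × 10^-5

A = 1.8 × 10^5 acres = 7.284 × 10^8 m²
ΔV = 920 acre-ft = 1.135 × 10^6 m³
S = ΔV / (A × Δh) = 1.135 × 10^6 m³ / (7.284 × 10^8 m² × 31 m) = 5.025 × 10^-5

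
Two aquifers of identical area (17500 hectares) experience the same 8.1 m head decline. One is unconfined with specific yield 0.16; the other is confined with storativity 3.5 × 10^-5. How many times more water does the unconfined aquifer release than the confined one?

ΔV_u / ΔV_c ≈ 4570

A = 17500 hectares = 1.75 × 10^8 m²
Unconfined: ΔV_u = Sy × A × Δh = 0.16 × 1.75 × 10^8 × 8.1 = 2.268 × 10^8 m³
Confined: ΔV_c = S × A × Δh = 3.5 × 10^-5 × 1.75 × 10^8 × 8.1 = 49610 m³
Ratio = ΔV_u / ΔV_c = Sy / S = 0.16 / 3.5 × 10^-5 = 4571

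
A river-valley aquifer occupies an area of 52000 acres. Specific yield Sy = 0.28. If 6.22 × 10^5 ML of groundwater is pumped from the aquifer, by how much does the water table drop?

Δh ≈ 10.6 m

A = 52000 acres = 2.104 × 10^8 m²
ΔV = 6.22 × 10^5 ML = 6.22 × 10^8 m³
Δh = ΔV / (Sy × A) = 6.22 × 10^8 m³ / (0.28 × 2.104 × 10^8 m²) = 10.56 m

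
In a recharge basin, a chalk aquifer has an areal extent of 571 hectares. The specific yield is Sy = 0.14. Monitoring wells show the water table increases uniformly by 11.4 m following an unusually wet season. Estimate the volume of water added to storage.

ΔV ≈ 9.11 × 10^6 m³

A = 571 hectares = 5.71 × 10^6 m²
ΔV = Sy × A × Δh = 0.14 × 5.71 × 10^6 m² × 11.4 m = 9.113 × 10^6 m³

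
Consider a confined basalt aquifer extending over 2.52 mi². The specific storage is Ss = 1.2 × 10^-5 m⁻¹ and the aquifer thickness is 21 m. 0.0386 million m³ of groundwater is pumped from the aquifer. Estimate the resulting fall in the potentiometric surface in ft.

Δh ≈ 77 ft

S = Ss × b = 1.2 × 10^-5 m⁻¹ × 21 m = 2.52 × 10^-4
A = 2.52 mi² = 6.527 × 10^6 m²
ΔV = 0.0386 million m³ = 38600 m³
Δh = ΔV / (S × A) = 38600 m³ / (2.52 × 10^-4 × 6.527 × 10^6 m²) = 23.47 m
Δh = 23.47 m = 77 ft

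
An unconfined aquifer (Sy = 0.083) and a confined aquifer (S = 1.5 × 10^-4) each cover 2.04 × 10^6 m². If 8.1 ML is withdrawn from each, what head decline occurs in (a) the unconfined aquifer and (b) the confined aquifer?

ΔV = 8.1 ML = 8100 m³
Unconfined: Δh_u = ΔV/(Sy·A) = 8100/(0.083 × 2.04 × 10^6) = 0.04784 m
Confined: Δh_c = ΔV/(S·A) = 8100/(1.5 × 10^-4 × 2.04 × 10^6) = 26.47 m

Δh_u ≈ 0.0478 m; Δh_c ≈ 26.5 m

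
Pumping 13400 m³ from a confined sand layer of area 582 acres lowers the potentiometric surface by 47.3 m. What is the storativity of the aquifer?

S ≈ 1.2 × 10^-4

A = 582 acres = 2.355 × 10^6 m²
S = ΔV / (A × Δh) = 13400 m³ / (2.355 × 10^6 m² × 47.3 m) = 1.203 × 10^-4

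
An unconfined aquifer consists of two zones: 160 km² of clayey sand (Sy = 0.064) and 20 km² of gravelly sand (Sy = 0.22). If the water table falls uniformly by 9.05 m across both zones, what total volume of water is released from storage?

A₁ = 160 km² = 1.6 × 10^8 m²; A₂ = 20 km² = 2 × 10^7 m²
ΔV₁ = 0.064 × 1.6 × 10^8 × 9.05 = 9.267 × 10^7 m³
ΔV₂ = 0.22 × 2 × 10^7 × 9.05 = 3.982 × 10^7 m³
ΔV = ΔV₁ + ΔV₂ = 1.325 × 10^8 m³

ΔV ≈ 1.32 × 10^8 m³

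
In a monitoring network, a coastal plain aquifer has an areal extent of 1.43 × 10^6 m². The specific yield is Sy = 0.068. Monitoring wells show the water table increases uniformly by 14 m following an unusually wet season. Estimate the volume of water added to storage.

ΔV = Sy × A × Δh = 0.068 × 1.43 × 10^6 m² × 14 m = 1.361 × 10^6 m³

ΔV ≈ 1.36 × 10^6 m³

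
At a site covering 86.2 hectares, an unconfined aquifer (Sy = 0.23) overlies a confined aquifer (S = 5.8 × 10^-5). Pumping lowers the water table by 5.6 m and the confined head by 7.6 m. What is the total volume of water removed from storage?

A = 86.2 hectares = 8.62 × 10^5 m²
Unconfined: ΔV_u = Sy × A × Δh_u = 0.23 × 8.62 × 10^5 × 5.6 = 1.11 × 10^6 m³
Confined: ΔV_c = S × A × Δh_c = 5.8 × 10^-5 × 8.62 × 10^5 × 7.6 = 380 m³
Total ΔV = 1.11 × 10^6 + 380 = 1.111 × 10^6 m³

ΔV ≈ 1.11 × 10^6 m³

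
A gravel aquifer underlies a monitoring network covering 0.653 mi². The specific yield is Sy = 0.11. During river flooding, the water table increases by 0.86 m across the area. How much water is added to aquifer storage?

A = 0.653 mi² = 1.691 × 10^6 m²
ΔV = Sy × A × Δh = 0.11 × 1.691 × 10^6 m² × 0.86 m = 1.6 × 10^5 m³

ΔV ≈ 1.6 × 10^5 m³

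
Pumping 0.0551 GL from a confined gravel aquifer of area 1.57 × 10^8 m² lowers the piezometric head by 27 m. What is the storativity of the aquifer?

S ≈ 1.3 × 10^-5

ΔV = 0.0551 GL = 55100 m³
S = ΔV / (A × Δh) = 55100 m³ / (1.57 × 10^8 m² × 27 m) = 1.3 × 10^-5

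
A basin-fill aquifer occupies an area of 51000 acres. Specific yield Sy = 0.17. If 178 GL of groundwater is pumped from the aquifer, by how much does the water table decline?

Δh ≈ 5.07 m

A = 51000 acres = 2.064 × 10^8 m²
ΔV = 178 GL = 1.78 × 10^8 m³
Δh = ΔV / (Sy × A) = 1.78 × 10^8 m³ / (0.17 × 2.064 × 10^8 m²) = 5.073 m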